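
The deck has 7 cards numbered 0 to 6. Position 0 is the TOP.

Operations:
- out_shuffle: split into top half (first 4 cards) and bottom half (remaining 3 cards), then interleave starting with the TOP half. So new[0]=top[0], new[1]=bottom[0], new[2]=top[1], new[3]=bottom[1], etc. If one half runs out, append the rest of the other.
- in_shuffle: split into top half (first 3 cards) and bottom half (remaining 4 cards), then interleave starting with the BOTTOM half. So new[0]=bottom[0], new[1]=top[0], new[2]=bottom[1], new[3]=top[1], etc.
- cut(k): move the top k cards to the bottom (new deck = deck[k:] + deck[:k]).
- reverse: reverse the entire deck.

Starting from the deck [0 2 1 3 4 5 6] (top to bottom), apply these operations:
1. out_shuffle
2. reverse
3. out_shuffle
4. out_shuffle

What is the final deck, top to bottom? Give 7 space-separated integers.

Answer: 3 1 2 0 6 5 4

Derivation:
After op 1 (out_shuffle): [0 4 2 5 1 6 3]
After op 2 (reverse): [3 6 1 5 2 4 0]
After op 3 (out_shuffle): [3 2 6 4 1 0 5]
After op 4 (out_shuffle): [3 1 2 0 6 5 4]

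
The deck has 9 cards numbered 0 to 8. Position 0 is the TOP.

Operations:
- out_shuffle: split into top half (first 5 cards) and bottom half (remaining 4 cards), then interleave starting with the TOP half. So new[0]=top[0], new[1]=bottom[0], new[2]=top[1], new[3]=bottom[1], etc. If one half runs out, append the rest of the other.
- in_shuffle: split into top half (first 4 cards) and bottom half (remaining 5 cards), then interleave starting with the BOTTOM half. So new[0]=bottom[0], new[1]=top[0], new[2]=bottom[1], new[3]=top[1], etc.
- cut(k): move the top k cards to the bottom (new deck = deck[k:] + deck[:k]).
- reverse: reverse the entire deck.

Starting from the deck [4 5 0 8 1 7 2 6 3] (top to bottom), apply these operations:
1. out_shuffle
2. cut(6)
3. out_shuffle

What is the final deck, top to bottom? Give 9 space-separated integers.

After op 1 (out_shuffle): [4 7 5 2 0 6 8 3 1]
After op 2 (cut(6)): [8 3 1 4 7 5 2 0 6]
After op 3 (out_shuffle): [8 5 3 2 1 0 4 6 7]

Answer: 8 5 3 2 1 0 4 6 7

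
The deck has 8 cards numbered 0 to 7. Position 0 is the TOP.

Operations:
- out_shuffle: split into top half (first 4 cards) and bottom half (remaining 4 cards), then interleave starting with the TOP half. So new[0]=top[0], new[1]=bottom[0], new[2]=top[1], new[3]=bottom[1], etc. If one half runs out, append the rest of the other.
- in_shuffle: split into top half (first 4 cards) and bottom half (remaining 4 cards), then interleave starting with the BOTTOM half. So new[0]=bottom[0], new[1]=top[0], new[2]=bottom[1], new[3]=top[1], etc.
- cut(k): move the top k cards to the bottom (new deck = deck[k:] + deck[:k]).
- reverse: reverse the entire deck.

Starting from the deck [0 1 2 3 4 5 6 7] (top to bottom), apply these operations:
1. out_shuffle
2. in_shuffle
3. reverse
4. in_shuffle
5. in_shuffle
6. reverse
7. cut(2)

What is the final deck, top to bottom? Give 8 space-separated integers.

After op 1 (out_shuffle): [0 4 1 5 2 6 3 7]
After op 2 (in_shuffle): [2 0 6 4 3 1 7 5]
After op 3 (reverse): [5 7 1 3 4 6 0 2]
After op 4 (in_shuffle): [4 5 6 7 0 1 2 3]
After op 5 (in_shuffle): [0 4 1 5 2 6 3 7]
After op 6 (reverse): [7 3 6 2 5 1 4 0]
After op 7 (cut(2)): [6 2 5 1 4 0 7 3]

Answer: 6 2 5 1 4 0 7 3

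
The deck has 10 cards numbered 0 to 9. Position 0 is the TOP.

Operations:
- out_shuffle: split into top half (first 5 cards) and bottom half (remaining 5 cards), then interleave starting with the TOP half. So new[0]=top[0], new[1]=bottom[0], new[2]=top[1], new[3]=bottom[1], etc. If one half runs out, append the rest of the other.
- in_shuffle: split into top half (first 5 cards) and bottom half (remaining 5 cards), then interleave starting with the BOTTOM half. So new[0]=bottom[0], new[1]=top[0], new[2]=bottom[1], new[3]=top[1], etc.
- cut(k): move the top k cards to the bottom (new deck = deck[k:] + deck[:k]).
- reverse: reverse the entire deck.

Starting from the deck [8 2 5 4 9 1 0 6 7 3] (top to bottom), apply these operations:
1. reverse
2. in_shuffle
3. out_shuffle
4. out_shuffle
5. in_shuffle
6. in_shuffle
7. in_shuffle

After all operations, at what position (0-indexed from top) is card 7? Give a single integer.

Answer: 9

Derivation:
After op 1 (reverse): [3 7 6 0 1 9 4 5 2 8]
After op 2 (in_shuffle): [9 3 4 7 5 6 2 0 8 1]
After op 3 (out_shuffle): [9 6 3 2 4 0 7 8 5 1]
After op 4 (out_shuffle): [9 0 6 7 3 8 2 5 4 1]
After op 5 (in_shuffle): [8 9 2 0 5 6 4 7 1 3]
After op 6 (in_shuffle): [6 8 4 9 7 2 1 0 3 5]
After op 7 (in_shuffle): [2 6 1 8 0 4 3 9 5 7]
Card 7 is at position 9.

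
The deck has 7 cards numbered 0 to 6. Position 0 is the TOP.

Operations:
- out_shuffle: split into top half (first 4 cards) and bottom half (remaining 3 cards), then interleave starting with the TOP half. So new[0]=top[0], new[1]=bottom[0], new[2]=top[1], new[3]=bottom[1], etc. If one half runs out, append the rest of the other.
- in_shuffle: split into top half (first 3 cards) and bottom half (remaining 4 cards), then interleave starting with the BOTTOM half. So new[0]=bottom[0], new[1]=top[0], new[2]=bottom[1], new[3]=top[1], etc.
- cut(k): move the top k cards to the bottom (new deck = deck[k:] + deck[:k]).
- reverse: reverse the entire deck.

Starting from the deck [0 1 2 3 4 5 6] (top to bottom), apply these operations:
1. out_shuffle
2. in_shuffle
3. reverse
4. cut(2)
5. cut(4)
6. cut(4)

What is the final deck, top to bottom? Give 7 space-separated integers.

After op 1 (out_shuffle): [0 4 1 5 2 6 3]
After op 2 (in_shuffle): [5 0 2 4 6 1 3]
After op 3 (reverse): [3 1 6 4 2 0 5]
After op 4 (cut(2)): [6 4 2 0 5 3 1]
After op 5 (cut(4)): [5 3 1 6 4 2 0]
After op 6 (cut(4)): [4 2 0 5 3 1 6]

Answer: 4 2 0 5 3 1 6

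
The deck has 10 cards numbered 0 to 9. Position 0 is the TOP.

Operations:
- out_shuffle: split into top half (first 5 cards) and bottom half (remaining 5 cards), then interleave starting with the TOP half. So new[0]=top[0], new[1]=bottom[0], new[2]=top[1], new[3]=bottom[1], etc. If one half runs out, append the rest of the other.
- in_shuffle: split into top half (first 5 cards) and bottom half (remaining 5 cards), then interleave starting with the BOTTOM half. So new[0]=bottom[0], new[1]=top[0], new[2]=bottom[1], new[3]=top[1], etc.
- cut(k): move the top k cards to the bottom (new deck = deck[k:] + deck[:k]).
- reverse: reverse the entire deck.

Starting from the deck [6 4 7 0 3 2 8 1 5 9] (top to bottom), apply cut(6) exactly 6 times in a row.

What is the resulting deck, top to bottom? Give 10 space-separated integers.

Answer: 8 1 5 9 6 4 7 0 3 2

Derivation:
After op 1 (cut(6)): [8 1 5 9 6 4 7 0 3 2]
After op 2 (cut(6)): [7 0 3 2 8 1 5 9 6 4]
After op 3 (cut(6)): [5 9 6 4 7 0 3 2 8 1]
After op 4 (cut(6)): [3 2 8 1 5 9 6 4 7 0]
After op 5 (cut(6)): [6 4 7 0 3 2 8 1 5 9]
After op 6 (cut(6)): [8 1 5 9 6 4 7 0 3 2]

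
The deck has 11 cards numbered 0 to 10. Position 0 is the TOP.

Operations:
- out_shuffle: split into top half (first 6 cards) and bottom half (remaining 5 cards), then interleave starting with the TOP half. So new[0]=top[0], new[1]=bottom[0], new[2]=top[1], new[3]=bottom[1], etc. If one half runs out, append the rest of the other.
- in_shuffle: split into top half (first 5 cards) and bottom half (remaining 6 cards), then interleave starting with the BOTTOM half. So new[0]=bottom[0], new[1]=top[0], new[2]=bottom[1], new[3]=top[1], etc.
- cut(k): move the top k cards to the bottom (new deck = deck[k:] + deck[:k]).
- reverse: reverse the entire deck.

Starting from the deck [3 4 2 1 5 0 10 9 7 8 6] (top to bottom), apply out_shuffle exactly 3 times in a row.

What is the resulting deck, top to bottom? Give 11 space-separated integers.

Answer: 3 9 1 6 10 2 8 0 4 7 5

Derivation:
After op 1 (out_shuffle): [3 10 4 9 2 7 1 8 5 6 0]
After op 2 (out_shuffle): [3 1 10 8 4 5 9 6 2 0 7]
After op 3 (out_shuffle): [3 9 1 6 10 2 8 0 4 7 5]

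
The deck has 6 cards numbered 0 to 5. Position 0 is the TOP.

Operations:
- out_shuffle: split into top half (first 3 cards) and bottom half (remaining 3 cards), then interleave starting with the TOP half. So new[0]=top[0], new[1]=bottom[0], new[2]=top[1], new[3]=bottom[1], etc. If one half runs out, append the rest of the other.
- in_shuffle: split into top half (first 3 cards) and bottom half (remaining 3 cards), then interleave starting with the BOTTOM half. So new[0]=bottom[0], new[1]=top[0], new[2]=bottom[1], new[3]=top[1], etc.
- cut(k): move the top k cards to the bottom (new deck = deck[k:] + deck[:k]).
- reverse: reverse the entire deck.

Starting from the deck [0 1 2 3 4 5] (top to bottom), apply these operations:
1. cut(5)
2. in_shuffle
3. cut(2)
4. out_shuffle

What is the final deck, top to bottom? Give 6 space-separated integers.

Answer: 3 1 0 2 4 5

Derivation:
After op 1 (cut(5)): [5 0 1 2 3 4]
After op 2 (in_shuffle): [2 5 3 0 4 1]
After op 3 (cut(2)): [3 0 4 1 2 5]
After op 4 (out_shuffle): [3 1 0 2 4 5]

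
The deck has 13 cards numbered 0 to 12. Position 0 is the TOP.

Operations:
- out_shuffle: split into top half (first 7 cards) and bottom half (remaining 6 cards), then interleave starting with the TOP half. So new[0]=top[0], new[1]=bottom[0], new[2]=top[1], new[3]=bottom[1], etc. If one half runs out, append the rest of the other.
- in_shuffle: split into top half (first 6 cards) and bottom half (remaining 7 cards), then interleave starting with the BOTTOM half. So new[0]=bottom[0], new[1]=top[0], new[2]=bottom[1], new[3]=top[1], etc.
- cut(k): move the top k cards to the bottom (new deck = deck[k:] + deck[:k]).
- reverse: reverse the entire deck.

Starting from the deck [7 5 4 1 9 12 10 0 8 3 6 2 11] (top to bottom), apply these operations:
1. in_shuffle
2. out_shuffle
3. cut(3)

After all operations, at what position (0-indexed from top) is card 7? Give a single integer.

Answer: 12

Derivation:
After op 1 (in_shuffle): [10 7 0 5 8 4 3 1 6 9 2 12 11]
After op 2 (out_shuffle): [10 1 7 6 0 9 5 2 8 12 4 11 3]
After op 3 (cut(3)): [6 0 9 5 2 8 12 4 11 3 10 1 7]
Card 7 is at position 12.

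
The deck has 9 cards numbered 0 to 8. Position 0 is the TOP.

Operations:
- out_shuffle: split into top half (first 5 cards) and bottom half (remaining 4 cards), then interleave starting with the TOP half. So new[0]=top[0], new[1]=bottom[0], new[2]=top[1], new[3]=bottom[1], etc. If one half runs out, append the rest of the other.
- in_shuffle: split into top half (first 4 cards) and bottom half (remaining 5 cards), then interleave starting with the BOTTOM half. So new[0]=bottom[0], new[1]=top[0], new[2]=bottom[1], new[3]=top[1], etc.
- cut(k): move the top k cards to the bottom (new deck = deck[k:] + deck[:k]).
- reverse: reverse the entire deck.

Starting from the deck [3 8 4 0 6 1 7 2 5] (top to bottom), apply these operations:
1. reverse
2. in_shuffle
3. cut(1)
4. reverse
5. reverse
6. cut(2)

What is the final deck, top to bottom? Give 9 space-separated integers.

Answer: 2 4 7 8 1 3 6 5 0

Derivation:
After op 1 (reverse): [5 2 7 1 6 0 4 8 3]
After op 2 (in_shuffle): [6 5 0 2 4 7 8 1 3]
After op 3 (cut(1)): [5 0 2 4 7 8 1 3 6]
After op 4 (reverse): [6 3 1 8 7 4 2 0 5]
After op 5 (reverse): [5 0 2 4 7 8 1 3 6]
After op 6 (cut(2)): [2 4 7 8 1 3 6 5 0]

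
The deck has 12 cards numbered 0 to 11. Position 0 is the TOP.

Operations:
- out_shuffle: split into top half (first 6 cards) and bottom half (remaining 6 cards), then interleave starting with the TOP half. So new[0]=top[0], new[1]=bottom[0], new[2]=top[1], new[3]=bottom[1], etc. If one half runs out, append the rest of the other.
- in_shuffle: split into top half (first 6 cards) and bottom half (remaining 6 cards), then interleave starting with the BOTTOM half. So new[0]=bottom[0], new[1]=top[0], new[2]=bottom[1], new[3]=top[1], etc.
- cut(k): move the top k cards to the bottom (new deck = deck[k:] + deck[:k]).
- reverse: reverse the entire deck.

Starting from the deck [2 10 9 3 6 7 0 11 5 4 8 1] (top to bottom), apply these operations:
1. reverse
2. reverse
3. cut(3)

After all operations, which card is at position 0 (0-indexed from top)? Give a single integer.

After op 1 (reverse): [1 8 4 5 11 0 7 6 3 9 10 2]
After op 2 (reverse): [2 10 9 3 6 7 0 11 5 4 8 1]
After op 3 (cut(3)): [3 6 7 0 11 5 4 8 1 2 10 9]
Position 0: card 3.

Answer: 3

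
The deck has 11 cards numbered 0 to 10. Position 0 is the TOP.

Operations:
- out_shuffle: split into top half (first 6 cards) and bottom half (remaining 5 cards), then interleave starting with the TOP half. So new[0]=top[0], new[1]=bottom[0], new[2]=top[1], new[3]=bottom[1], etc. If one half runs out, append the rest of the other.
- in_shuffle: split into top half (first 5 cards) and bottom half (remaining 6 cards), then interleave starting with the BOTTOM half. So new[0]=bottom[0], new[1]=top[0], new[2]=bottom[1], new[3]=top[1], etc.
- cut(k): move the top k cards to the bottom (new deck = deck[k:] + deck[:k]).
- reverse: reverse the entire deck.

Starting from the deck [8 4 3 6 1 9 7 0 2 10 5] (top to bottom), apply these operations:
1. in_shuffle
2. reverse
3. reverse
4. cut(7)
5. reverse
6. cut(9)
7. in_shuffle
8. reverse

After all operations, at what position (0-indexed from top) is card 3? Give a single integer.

Answer: 3

Derivation:
After op 1 (in_shuffle): [9 8 7 4 0 3 2 6 10 1 5]
After op 2 (reverse): [5 1 10 6 2 3 0 4 7 8 9]
After op 3 (reverse): [9 8 7 4 0 3 2 6 10 1 5]
After op 4 (cut(7)): [6 10 1 5 9 8 7 4 0 3 2]
After op 5 (reverse): [2 3 0 4 7 8 9 5 1 10 6]
After op 6 (cut(9)): [10 6 2 3 0 4 7 8 9 5 1]
After op 7 (in_shuffle): [4 10 7 6 8 2 9 3 5 0 1]
After op 8 (reverse): [1 0 5 3 9 2 8 6 7 10 4]
Card 3 is at position 3.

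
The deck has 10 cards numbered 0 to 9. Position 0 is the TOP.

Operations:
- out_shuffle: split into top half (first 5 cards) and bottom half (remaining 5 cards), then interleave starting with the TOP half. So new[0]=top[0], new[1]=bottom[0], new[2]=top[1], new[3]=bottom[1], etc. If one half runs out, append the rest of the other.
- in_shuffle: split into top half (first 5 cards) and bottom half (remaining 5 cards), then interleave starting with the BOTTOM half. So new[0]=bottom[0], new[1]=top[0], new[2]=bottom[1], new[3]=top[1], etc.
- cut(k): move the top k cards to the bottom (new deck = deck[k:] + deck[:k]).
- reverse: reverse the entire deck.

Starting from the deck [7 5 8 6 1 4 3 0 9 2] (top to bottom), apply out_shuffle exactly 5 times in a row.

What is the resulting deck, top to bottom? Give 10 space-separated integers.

After op 1 (out_shuffle): [7 4 5 3 8 0 6 9 1 2]
After op 2 (out_shuffle): [7 0 4 6 5 9 3 1 8 2]
After op 3 (out_shuffle): [7 9 0 3 4 1 6 8 5 2]
After op 4 (out_shuffle): [7 1 9 6 0 8 3 5 4 2]
After op 5 (out_shuffle): [7 8 1 3 9 5 6 4 0 2]

Answer: 7 8 1 3 9 5 6 4 0 2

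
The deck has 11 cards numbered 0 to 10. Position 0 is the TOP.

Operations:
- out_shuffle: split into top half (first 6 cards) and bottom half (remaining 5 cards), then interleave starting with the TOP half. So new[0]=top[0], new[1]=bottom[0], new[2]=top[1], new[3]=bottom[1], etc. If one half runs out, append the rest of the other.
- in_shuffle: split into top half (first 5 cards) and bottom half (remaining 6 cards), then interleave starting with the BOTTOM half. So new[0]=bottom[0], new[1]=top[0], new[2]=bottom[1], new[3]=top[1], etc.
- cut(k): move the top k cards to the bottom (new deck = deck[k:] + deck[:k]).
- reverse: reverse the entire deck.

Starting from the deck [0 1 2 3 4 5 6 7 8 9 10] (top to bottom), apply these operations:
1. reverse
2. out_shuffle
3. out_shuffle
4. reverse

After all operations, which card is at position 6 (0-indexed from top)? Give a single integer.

After op 1 (reverse): [10 9 8 7 6 5 4 3 2 1 0]
After op 2 (out_shuffle): [10 4 9 3 8 2 7 1 6 0 5]
After op 3 (out_shuffle): [10 7 4 1 9 6 3 0 8 5 2]
After op 4 (reverse): [2 5 8 0 3 6 9 1 4 7 10]
Position 6: card 9.

Answer: 9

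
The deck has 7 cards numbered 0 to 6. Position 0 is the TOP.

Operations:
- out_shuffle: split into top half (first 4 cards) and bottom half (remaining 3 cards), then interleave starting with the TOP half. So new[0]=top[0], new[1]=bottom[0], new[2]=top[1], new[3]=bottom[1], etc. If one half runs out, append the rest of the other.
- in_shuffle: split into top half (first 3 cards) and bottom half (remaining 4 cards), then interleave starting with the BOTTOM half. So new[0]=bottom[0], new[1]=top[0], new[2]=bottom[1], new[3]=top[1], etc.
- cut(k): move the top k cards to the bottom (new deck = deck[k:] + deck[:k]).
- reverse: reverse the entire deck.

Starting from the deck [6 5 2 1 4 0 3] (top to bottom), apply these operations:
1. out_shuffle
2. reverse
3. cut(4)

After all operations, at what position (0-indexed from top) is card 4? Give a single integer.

After op 1 (out_shuffle): [6 4 5 0 2 3 1]
After op 2 (reverse): [1 3 2 0 5 4 6]
After op 3 (cut(4)): [5 4 6 1 3 2 0]
Card 4 is at position 1.

Answer: 1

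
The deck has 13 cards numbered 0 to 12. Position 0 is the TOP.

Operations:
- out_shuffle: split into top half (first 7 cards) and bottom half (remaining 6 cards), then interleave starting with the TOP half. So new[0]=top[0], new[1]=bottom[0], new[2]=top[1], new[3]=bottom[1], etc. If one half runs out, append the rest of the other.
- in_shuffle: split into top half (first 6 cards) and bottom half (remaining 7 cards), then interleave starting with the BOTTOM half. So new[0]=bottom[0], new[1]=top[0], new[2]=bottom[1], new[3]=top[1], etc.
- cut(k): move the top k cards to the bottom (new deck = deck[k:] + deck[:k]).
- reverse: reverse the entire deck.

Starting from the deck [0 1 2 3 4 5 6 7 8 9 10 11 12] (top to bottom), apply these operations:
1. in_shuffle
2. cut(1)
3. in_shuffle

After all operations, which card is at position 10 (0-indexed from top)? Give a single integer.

After op 1 (in_shuffle): [6 0 7 1 8 2 9 3 10 4 11 5 12]
After op 2 (cut(1)): [0 7 1 8 2 9 3 10 4 11 5 12 6]
After op 3 (in_shuffle): [3 0 10 7 4 1 11 8 5 2 12 9 6]
Position 10: card 12.

Answer: 12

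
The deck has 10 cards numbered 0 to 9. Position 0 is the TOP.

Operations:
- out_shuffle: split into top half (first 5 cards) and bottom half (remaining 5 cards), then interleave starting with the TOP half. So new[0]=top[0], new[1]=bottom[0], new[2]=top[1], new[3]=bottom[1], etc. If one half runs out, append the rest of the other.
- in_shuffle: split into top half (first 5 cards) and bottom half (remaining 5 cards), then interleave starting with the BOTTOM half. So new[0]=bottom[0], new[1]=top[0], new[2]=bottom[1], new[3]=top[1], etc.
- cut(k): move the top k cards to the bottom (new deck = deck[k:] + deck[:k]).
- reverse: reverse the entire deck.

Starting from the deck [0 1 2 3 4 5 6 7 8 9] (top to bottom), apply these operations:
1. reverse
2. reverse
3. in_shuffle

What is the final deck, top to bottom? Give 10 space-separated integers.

After op 1 (reverse): [9 8 7 6 5 4 3 2 1 0]
After op 2 (reverse): [0 1 2 3 4 5 6 7 8 9]
After op 3 (in_shuffle): [5 0 6 1 7 2 8 3 9 4]

Answer: 5 0 6 1 7 2 8 3 9 4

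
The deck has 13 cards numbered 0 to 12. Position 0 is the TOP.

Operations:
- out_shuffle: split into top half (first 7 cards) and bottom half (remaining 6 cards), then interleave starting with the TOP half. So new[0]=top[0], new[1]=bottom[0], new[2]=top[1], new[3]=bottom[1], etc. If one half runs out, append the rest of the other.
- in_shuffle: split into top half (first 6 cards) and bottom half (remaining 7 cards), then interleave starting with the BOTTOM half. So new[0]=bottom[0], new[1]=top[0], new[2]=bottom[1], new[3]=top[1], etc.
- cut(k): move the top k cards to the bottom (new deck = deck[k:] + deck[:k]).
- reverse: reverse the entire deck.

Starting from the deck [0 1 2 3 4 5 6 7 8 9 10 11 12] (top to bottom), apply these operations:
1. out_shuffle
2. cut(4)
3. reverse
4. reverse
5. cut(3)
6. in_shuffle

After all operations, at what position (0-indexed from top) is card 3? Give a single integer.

Answer: 12

Derivation:
After op 1 (out_shuffle): [0 7 1 8 2 9 3 10 4 11 5 12 6]
After op 2 (cut(4)): [2 9 3 10 4 11 5 12 6 0 7 1 8]
After op 3 (reverse): [8 1 7 0 6 12 5 11 4 10 3 9 2]
After op 4 (reverse): [2 9 3 10 4 11 5 12 6 0 7 1 8]
After op 5 (cut(3)): [10 4 11 5 12 6 0 7 1 8 2 9 3]
After op 6 (in_shuffle): [0 10 7 4 1 11 8 5 2 12 9 6 3]
Card 3 is at position 12.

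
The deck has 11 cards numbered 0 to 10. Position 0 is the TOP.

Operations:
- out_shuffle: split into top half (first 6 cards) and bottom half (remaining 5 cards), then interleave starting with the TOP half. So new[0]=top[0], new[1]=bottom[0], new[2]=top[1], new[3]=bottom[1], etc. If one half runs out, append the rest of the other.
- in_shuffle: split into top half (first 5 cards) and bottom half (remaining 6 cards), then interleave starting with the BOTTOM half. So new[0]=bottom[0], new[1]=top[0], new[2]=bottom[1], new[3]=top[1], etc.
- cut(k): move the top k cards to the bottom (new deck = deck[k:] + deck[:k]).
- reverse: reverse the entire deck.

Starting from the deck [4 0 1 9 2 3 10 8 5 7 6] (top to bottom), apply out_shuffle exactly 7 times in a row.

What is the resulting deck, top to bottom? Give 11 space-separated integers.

Answer: 4 5 3 1 6 8 2 0 7 10 9

Derivation:
After op 1 (out_shuffle): [4 10 0 8 1 5 9 7 2 6 3]
After op 2 (out_shuffle): [4 9 10 7 0 2 8 6 1 3 5]
After op 3 (out_shuffle): [4 8 9 6 10 1 7 3 0 5 2]
After op 4 (out_shuffle): [4 7 8 3 9 0 6 5 10 2 1]
After op 5 (out_shuffle): [4 6 7 5 8 10 3 2 9 1 0]
After op 6 (out_shuffle): [4 3 6 2 7 9 5 1 8 0 10]
After op 7 (out_shuffle): [4 5 3 1 6 8 2 0 7 10 9]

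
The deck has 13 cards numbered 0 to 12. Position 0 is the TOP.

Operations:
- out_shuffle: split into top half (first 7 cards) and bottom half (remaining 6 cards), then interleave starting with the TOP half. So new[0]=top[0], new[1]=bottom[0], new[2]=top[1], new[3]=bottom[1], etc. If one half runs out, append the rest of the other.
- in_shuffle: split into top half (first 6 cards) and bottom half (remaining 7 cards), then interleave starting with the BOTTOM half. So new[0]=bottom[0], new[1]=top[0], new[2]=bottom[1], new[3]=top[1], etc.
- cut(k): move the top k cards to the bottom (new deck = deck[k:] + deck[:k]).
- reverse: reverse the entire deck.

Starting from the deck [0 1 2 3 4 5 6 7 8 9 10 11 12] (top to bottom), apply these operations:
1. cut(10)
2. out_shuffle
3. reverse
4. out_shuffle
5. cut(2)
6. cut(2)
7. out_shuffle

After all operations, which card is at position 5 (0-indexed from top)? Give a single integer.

Answer: 3

Derivation:
After op 1 (cut(10)): [10 11 12 0 1 2 3 4 5 6 7 8 9]
After op 2 (out_shuffle): [10 4 11 5 12 6 0 7 1 8 2 9 3]
After op 3 (reverse): [3 9 2 8 1 7 0 6 12 5 11 4 10]
After op 4 (out_shuffle): [3 6 9 12 2 5 8 11 1 4 7 10 0]
After op 5 (cut(2)): [9 12 2 5 8 11 1 4 7 10 0 3 6]
After op 6 (cut(2)): [2 5 8 11 1 4 7 10 0 3 6 9 12]
After op 7 (out_shuffle): [2 10 5 0 8 3 11 6 1 9 4 12 7]
Position 5: card 3.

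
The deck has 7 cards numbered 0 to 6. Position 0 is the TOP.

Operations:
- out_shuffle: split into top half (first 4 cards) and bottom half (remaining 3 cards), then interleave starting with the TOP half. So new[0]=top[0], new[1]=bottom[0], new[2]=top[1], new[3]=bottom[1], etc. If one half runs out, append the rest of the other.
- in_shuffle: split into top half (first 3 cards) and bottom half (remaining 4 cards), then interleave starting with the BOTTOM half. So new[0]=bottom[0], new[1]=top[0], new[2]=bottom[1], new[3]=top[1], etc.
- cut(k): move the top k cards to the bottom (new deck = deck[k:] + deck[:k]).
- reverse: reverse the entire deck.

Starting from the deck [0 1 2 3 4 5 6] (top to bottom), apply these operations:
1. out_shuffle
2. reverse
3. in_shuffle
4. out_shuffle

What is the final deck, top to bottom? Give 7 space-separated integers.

After op 1 (out_shuffle): [0 4 1 5 2 6 3]
After op 2 (reverse): [3 6 2 5 1 4 0]
After op 3 (in_shuffle): [5 3 1 6 4 2 0]
After op 4 (out_shuffle): [5 4 3 2 1 0 6]

Answer: 5 4 3 2 1 0 6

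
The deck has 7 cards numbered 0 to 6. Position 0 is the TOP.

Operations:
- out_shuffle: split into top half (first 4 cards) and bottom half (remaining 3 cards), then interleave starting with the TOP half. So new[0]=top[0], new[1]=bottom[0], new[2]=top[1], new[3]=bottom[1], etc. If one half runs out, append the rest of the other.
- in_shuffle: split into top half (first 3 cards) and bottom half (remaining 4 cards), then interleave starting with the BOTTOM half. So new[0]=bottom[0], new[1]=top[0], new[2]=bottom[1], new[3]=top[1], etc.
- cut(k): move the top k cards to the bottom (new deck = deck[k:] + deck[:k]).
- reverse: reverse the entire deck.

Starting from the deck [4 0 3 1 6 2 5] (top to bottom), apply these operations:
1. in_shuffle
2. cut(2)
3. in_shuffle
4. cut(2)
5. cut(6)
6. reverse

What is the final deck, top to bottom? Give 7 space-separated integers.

Answer: 3 4 2 1 0 5 6

Derivation:
After op 1 (in_shuffle): [1 4 6 0 2 3 5]
After op 2 (cut(2)): [6 0 2 3 5 1 4]
After op 3 (in_shuffle): [3 6 5 0 1 2 4]
After op 4 (cut(2)): [5 0 1 2 4 3 6]
After op 5 (cut(6)): [6 5 0 1 2 4 3]
After op 6 (reverse): [3 4 2 1 0 5 6]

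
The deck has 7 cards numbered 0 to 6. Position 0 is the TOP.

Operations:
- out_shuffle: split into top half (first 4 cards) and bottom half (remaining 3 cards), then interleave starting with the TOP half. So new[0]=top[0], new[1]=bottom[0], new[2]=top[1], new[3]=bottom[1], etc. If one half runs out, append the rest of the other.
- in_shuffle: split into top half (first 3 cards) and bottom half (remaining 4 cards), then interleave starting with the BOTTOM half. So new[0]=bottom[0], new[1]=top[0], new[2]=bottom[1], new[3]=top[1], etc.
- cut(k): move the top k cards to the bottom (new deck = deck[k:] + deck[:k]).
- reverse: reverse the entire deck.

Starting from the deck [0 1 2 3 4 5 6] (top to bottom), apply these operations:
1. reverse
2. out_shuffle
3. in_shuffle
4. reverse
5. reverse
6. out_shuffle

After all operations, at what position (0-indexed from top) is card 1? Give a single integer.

After op 1 (reverse): [6 5 4 3 2 1 0]
After op 2 (out_shuffle): [6 2 5 1 4 0 3]
After op 3 (in_shuffle): [1 6 4 2 0 5 3]
After op 4 (reverse): [3 5 0 2 4 6 1]
After op 5 (reverse): [1 6 4 2 0 5 3]
After op 6 (out_shuffle): [1 0 6 5 4 3 2]
Card 1 is at position 0.

Answer: 0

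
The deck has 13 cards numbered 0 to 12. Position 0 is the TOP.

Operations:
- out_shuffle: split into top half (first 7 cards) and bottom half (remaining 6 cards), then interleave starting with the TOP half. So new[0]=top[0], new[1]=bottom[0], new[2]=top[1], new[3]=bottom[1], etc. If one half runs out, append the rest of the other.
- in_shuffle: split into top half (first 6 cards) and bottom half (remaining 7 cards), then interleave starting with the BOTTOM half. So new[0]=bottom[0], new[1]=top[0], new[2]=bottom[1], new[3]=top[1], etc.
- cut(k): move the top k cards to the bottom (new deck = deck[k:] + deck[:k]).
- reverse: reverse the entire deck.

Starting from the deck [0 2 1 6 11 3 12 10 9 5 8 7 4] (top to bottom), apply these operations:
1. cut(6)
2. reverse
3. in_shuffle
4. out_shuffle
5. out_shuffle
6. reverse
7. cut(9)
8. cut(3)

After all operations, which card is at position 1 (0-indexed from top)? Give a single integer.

After op 1 (cut(6)): [12 10 9 5 8 7 4 0 2 1 6 11 3]
After op 2 (reverse): [3 11 6 1 2 0 4 7 8 5 9 10 12]
After op 3 (in_shuffle): [4 3 7 11 8 6 5 1 9 2 10 0 12]
After op 4 (out_shuffle): [4 1 3 9 7 2 11 10 8 0 6 12 5]
After op 5 (out_shuffle): [4 10 1 8 3 0 9 6 7 12 2 5 11]
After op 6 (reverse): [11 5 2 12 7 6 9 0 3 8 1 10 4]
After op 7 (cut(9)): [8 1 10 4 11 5 2 12 7 6 9 0 3]
After op 8 (cut(3)): [4 11 5 2 12 7 6 9 0 3 8 1 10]
Position 1: card 11.

Answer: 11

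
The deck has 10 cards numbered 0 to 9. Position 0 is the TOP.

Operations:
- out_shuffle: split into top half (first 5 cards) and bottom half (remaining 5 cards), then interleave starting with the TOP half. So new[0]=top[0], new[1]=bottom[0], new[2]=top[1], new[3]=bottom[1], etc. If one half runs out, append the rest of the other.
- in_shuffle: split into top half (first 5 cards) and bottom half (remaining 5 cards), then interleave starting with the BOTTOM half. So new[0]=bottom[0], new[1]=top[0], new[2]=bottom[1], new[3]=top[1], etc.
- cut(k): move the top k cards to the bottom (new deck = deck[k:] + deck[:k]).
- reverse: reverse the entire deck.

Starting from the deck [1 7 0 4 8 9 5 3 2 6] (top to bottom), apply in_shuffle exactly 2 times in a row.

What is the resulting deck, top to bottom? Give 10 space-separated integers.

Answer: 0 9 2 1 4 5 6 7 8 3

Derivation:
After op 1 (in_shuffle): [9 1 5 7 3 0 2 4 6 8]
After op 2 (in_shuffle): [0 9 2 1 4 5 6 7 8 3]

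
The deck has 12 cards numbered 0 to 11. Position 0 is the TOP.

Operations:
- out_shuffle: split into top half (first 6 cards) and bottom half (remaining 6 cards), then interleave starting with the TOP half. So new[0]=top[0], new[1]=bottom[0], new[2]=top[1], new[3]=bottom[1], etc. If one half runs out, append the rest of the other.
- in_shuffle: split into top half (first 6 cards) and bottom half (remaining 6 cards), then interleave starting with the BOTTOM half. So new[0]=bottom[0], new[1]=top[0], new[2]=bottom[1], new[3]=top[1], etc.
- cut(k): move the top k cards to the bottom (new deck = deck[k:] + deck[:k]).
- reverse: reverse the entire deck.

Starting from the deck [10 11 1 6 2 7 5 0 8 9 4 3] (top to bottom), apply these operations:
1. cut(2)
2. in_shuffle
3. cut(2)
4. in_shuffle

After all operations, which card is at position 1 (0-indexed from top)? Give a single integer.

After op 1 (cut(2)): [1 6 2 7 5 0 8 9 4 3 10 11]
After op 2 (in_shuffle): [8 1 9 6 4 2 3 7 10 5 11 0]
After op 3 (cut(2)): [9 6 4 2 3 7 10 5 11 0 8 1]
After op 4 (in_shuffle): [10 9 5 6 11 4 0 2 8 3 1 7]
Position 1: card 9.

Answer: 9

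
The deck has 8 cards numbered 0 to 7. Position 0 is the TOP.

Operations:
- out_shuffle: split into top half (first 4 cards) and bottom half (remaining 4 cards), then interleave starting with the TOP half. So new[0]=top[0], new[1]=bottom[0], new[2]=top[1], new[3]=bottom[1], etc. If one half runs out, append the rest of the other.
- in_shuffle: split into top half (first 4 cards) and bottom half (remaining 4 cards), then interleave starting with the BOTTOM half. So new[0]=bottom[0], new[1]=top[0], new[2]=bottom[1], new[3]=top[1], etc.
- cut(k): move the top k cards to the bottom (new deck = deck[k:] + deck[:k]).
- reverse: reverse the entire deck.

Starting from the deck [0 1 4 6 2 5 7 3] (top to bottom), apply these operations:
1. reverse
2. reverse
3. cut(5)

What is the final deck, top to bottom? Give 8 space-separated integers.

Answer: 5 7 3 0 1 4 6 2

Derivation:
After op 1 (reverse): [3 7 5 2 6 4 1 0]
After op 2 (reverse): [0 1 4 6 2 5 7 3]
After op 3 (cut(5)): [5 7 3 0 1 4 6 2]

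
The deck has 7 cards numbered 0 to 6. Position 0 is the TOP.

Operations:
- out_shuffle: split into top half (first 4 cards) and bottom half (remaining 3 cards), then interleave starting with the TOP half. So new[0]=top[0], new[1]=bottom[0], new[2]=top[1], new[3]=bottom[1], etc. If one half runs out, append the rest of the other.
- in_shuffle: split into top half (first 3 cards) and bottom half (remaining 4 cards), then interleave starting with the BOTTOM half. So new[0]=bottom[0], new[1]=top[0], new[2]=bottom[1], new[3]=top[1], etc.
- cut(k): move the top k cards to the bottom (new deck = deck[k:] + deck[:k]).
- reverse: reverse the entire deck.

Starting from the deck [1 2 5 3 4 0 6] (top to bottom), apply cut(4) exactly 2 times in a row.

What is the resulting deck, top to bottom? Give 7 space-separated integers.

Answer: 2 5 3 4 0 6 1

Derivation:
After op 1 (cut(4)): [4 0 6 1 2 5 3]
After op 2 (cut(4)): [2 5 3 4 0 6 1]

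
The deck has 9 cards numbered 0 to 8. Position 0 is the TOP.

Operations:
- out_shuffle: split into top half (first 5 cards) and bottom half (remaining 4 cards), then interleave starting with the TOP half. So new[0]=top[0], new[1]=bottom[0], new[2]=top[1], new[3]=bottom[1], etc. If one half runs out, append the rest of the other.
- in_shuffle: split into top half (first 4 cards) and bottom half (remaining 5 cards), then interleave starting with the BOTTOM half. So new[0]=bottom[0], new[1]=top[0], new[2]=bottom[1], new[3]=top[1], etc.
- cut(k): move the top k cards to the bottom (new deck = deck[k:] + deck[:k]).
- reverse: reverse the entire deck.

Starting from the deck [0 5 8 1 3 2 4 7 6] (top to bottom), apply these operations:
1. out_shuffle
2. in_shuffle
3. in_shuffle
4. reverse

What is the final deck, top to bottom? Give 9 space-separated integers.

After op 1 (out_shuffle): [0 2 5 4 8 7 1 6 3]
After op 2 (in_shuffle): [8 0 7 2 1 5 6 4 3]
After op 3 (in_shuffle): [1 8 5 0 6 7 4 2 3]
After op 4 (reverse): [3 2 4 7 6 0 5 8 1]

Answer: 3 2 4 7 6 0 5 8 1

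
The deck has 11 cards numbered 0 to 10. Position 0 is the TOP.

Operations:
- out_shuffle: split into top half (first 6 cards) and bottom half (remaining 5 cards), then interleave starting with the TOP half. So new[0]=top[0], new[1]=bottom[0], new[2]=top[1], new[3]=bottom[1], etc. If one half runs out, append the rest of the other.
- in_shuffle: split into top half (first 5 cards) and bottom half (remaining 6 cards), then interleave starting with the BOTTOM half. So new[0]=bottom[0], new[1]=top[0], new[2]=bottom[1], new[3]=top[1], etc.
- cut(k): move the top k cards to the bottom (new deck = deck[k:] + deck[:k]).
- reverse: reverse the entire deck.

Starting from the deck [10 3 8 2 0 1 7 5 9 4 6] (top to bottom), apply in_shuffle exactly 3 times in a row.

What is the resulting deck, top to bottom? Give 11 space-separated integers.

Answer: 7 8 4 1 3 9 0 10 5 2 6

Derivation:
After op 1 (in_shuffle): [1 10 7 3 5 8 9 2 4 0 6]
After op 2 (in_shuffle): [8 1 9 10 2 7 4 3 0 5 6]
After op 3 (in_shuffle): [7 8 4 1 3 9 0 10 5 2 6]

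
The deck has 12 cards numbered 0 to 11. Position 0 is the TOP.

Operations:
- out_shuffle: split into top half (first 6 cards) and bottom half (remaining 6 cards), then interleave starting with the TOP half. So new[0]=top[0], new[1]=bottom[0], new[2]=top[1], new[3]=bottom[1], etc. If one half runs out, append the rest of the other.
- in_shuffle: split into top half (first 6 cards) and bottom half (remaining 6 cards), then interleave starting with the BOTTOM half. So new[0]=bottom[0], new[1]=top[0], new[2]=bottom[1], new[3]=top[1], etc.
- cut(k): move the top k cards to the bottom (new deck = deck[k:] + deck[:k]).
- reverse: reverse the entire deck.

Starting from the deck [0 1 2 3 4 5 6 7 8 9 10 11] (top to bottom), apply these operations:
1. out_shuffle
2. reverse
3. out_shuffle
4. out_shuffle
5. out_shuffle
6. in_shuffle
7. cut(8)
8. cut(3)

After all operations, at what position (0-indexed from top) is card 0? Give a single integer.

Answer: 11

Derivation:
After op 1 (out_shuffle): [0 6 1 7 2 8 3 9 4 10 5 11]
After op 2 (reverse): [11 5 10 4 9 3 8 2 7 1 6 0]
After op 3 (out_shuffle): [11 8 5 2 10 7 4 1 9 6 3 0]
After op 4 (out_shuffle): [11 4 8 1 5 9 2 6 10 3 7 0]
After op 5 (out_shuffle): [11 2 4 6 8 10 1 3 5 7 9 0]
After op 6 (in_shuffle): [1 11 3 2 5 4 7 6 9 8 0 10]
After op 7 (cut(8)): [9 8 0 10 1 11 3 2 5 4 7 6]
After op 8 (cut(3)): [10 1 11 3 2 5 4 7 6 9 8 0]
Card 0 is at position 11.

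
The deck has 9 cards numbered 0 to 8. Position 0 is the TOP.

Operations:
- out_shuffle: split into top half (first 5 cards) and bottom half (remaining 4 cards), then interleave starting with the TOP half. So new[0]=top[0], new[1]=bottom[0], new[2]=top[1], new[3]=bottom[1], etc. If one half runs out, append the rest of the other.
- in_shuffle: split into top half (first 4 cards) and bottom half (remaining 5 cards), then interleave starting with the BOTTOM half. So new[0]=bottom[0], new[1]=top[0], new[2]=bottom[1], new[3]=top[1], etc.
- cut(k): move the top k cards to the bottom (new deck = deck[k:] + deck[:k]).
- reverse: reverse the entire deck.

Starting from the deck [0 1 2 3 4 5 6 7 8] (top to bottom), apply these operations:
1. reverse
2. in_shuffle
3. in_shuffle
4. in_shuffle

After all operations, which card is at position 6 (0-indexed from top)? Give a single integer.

Answer: 7

Derivation:
After op 1 (reverse): [8 7 6 5 4 3 2 1 0]
After op 2 (in_shuffle): [4 8 3 7 2 6 1 5 0]
After op 3 (in_shuffle): [2 4 6 8 1 3 5 7 0]
After op 4 (in_shuffle): [1 2 3 4 5 6 7 8 0]
Position 6: card 7.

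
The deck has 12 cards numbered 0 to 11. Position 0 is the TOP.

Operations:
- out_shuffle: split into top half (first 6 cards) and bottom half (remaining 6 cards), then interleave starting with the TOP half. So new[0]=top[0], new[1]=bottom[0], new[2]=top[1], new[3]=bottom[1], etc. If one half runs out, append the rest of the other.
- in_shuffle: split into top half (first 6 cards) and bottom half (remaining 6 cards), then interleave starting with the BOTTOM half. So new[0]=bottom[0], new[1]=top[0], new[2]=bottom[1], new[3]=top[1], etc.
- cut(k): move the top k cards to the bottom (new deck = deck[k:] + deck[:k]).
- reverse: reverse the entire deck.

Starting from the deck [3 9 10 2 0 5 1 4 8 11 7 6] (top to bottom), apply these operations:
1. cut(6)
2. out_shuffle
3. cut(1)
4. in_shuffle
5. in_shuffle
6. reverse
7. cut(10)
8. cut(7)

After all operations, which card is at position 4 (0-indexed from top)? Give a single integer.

After op 1 (cut(6)): [1 4 8 11 7 6 3 9 10 2 0 5]
After op 2 (out_shuffle): [1 3 4 9 8 10 11 2 7 0 6 5]
After op 3 (cut(1)): [3 4 9 8 10 11 2 7 0 6 5 1]
After op 4 (in_shuffle): [2 3 7 4 0 9 6 8 5 10 1 11]
After op 5 (in_shuffle): [6 2 8 3 5 7 10 4 1 0 11 9]
After op 6 (reverse): [9 11 0 1 4 10 7 5 3 8 2 6]
After op 7 (cut(10)): [2 6 9 11 0 1 4 10 7 5 3 8]
After op 8 (cut(7)): [10 7 5 3 8 2 6 9 11 0 1 4]
Position 4: card 8.

Answer: 8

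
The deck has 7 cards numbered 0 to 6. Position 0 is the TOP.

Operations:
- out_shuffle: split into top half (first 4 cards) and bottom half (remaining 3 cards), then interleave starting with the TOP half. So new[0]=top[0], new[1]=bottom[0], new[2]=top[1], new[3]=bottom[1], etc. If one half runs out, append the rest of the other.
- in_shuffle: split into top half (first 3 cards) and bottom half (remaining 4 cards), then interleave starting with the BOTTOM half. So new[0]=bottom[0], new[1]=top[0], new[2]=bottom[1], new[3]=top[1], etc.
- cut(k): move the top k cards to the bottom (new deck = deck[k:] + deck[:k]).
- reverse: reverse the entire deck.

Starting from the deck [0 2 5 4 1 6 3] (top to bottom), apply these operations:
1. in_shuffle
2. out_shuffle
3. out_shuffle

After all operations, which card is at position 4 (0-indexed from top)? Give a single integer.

After op 1 (in_shuffle): [4 0 1 2 6 5 3]
After op 2 (out_shuffle): [4 6 0 5 1 3 2]
After op 3 (out_shuffle): [4 1 6 3 0 2 5]
Position 4: card 0.

Answer: 0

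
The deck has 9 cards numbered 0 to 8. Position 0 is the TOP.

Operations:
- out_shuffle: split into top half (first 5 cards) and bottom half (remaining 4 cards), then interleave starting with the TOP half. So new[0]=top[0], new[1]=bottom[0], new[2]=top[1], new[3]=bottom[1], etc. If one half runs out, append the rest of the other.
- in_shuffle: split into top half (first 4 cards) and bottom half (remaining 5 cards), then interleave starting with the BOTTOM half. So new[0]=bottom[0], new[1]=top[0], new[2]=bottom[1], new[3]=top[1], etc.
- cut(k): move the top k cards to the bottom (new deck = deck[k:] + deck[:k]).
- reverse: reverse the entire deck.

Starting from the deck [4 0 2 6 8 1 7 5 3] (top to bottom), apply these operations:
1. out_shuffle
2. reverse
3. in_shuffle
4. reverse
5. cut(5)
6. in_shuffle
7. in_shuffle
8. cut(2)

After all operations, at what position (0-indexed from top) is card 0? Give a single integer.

After op 1 (out_shuffle): [4 1 0 7 2 5 6 3 8]
After op 2 (reverse): [8 3 6 5 2 7 0 1 4]
After op 3 (in_shuffle): [2 8 7 3 0 6 1 5 4]
After op 4 (reverse): [4 5 1 6 0 3 7 8 2]
After op 5 (cut(5)): [3 7 8 2 4 5 1 6 0]
After op 6 (in_shuffle): [4 3 5 7 1 8 6 2 0]
After op 7 (in_shuffle): [1 4 8 3 6 5 2 7 0]
After op 8 (cut(2)): [8 3 6 5 2 7 0 1 4]
Card 0 is at position 6.

Answer: 6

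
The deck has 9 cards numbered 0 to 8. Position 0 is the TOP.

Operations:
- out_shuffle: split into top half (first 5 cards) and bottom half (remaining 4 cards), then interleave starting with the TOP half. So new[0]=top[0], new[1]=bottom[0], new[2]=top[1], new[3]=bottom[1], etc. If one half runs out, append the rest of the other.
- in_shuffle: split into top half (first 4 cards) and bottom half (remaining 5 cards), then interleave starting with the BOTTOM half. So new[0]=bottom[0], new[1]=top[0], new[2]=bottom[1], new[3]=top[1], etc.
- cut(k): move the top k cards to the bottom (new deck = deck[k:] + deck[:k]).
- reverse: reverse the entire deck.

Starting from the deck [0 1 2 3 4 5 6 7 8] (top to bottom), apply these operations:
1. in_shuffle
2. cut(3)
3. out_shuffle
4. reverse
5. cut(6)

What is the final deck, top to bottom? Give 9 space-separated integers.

After op 1 (in_shuffle): [4 0 5 1 6 2 7 3 8]
After op 2 (cut(3)): [1 6 2 7 3 8 4 0 5]
After op 3 (out_shuffle): [1 8 6 4 2 0 7 5 3]
After op 4 (reverse): [3 5 7 0 2 4 6 8 1]
After op 5 (cut(6)): [6 8 1 3 5 7 0 2 4]

Answer: 6 8 1 3 5 7 0 2 4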